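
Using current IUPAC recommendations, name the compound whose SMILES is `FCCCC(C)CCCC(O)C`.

The longest chain bearing the –OH group is 9 carbons long (nonane).
The principal characteristic group is an alcohol (–OH), named with the suffix -ol.
Number the chain so that numbering from this end puts the hydroxyl group at C-2 rather than C-8.
That gives the hydroxyl at C-2; a fluoro group at C-9; a methyl group at C-6.
Prefixes are listed alphabetically: fluoro, methyl.
Assembling the pieces gives 9-fluoro-6-methylnonan-2-ol.

9-fluoro-6-methylnonan-2-ol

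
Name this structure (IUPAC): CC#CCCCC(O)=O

Counting along the main chain through the –COOH group and the multiple bond gives 7 carbons: the parent is heptane.
The highest-priority functional group is a carboxylic acid (terminal –COOH), so the name ends in -oic acid.
There is one C≡C triple bond, indicated by the ending -yne.
Number the chain so that the carboxylic acid carbon is C-1 by definition.
That gives the triple bond between C-5 and C-6.
The name is hept-5-ynoic acid.

hept-5-ynoic acid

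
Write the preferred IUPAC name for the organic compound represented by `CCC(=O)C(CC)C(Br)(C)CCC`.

5-bromo-4-ethyl-5-methyloctan-3-one

The longest chain bearing the carbonyl is 8 carbons long (octane).
The principal characteristic group is a ketone (C=O on an internal carbon), named with the suffix -one.
Number the chain so that numbering from this end puts the carbonyl group at C-3 rather than C-6.
With this numbering: the carbonyl at C-3; a bromo group at C-5; an ethyl group at C-4; a methyl group at C-5.
Substituent prefixes are cited in alphabetical order (multiplying prefixes like di-/tri- are ignored for ordering).
Putting it together: 5-bromo-4-ethyl-5-methyloctan-3-one.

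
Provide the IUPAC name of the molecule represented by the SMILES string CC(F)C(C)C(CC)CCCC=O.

The longest chain bearing the –CHO group is 8 carbons long (octane).
The principal characteristic group is an aldehyde (terminal –CHO), named with the suffix -al.
Number the chain so that the aldehyde carbon is C-1 by definition.
This places an ethyl group at C-5; a fluoro group at C-7; a methyl group at C-6.
The substituents are ordered alphabetically, ignoring any di-/tri- multipliers.
Putting it together: 5-ethyl-7-fluoro-6-methyloctanal.

5-ethyl-7-fluoro-6-methyloctanal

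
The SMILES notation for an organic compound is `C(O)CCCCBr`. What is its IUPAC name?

5-bromopentan-1-ol

The longest carbon chain that includes the –OH group has 5 carbons, so the parent hydride is pentane.
An alcohol (–OH) is the principal characteristic group, giving the suffix -ol.
The numbering direction is chosen so that numbering from this end puts the hydroxyl group at C-1 rather than C-5.
With this numbering: the hydroxyl at C-1; a bromo group at C-5.
The name is 5-bromopentan-1-ol.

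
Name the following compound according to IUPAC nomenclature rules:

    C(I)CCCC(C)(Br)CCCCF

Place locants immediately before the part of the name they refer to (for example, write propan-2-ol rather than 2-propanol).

5-bromo-1-fluoro-9-iodo-5-methylnonane

The longest continuous carbon chain has 9 atoms, so the parent hydride is nonane.
Number the chain so that the locant sets are identical either way, so the alphabetically earlier fluoro substituent takes the lower locant (1 rather than 9).
This places a bromo group at C-5; a fluoro group at C-1; an iodo group at C-9; a methyl group at C-5.
Prefixes are listed alphabetically: bromo, fluoro, iodo, methyl.
The name is 5-bromo-1-fluoro-9-iodo-5-methylnonane.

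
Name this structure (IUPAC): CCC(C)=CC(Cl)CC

5-chloro-3-methylhept-3-ene

The longest chain bearing the multiple bond is 7 carbons long (heptane).
There is one C=C double bond, indicated by the ending -ene.
Number the chain so that numbering from this end puts the double bond at C-3 rather than C-4.
With this numbering: the double bond between C-3 and C-4; a chloro group at C-5; a methyl group at C-3.
The substituents are ordered alphabetically, ignoring any di-/tri- multipliers.
The name is 5-chloro-3-methylhept-3-ene.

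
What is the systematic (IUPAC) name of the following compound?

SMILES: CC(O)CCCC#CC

oct-6-yn-2-ol

The longest carbon chain that includes the –OH group and the multiple bond has 8 carbons, so the parent hydride is octane.
The highest-priority functional group is an alcohol (–OH), so the name ends in -ol.
There is one C≡C triple bond, indicated by the ending -yne.
Choose the numbering such that numbering from this end puts the hydroxyl group at C-2 rather than C-7.
This places the hydroxyl at C-2; the triple bond between C-6 and C-7.
Putting it together: oct-6-yn-2-ol.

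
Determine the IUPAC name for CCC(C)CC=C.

4-methylhex-1-ene

The longest carbon chain that includes the multiple bond has 6 carbons, so the parent hydride is hexane.
The chain contains a C=C double bond, so the unsaturation ending is -ene.
The numbering direction is chosen so that numbering from this end puts the double bond at C-1 rather than C-5.
This places the double bond between C-1 and C-2; a methyl group at C-4.
Putting it together: 4-methylhex-1-ene.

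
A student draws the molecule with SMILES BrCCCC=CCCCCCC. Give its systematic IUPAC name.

Counting along the main chain through the multiple bond gives 11 carbons: the parent is undecane.
There is one C=C double bond, indicated by the ending -ene.
Number the chain so that numbering from this end puts the double bond at C-4 rather than C-7.
With this numbering: the double bond between C-4 and C-5; a bromo group at C-1.
Putting it together: 1-bromoundec-4-ene.

1-bromoundec-4-ene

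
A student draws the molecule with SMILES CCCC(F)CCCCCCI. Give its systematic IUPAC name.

The parent chain contains 10 carbons (decane).
The numbering direction is chosen so that the substituent locant set {1,7} is lower than {4,10} at the first point of difference.
With this numbering: a fluoro group at C-7; an iodo group at C-1.
The substituents are ordered alphabetically, ignoring any di-/tri- multipliers.
Assembling the pieces gives 7-fluoro-1-iododecane.

7-fluoro-1-iododecane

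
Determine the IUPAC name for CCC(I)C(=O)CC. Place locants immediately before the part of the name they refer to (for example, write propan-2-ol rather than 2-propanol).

4-iodohexan-3-one

The longest chain bearing the carbonyl is 6 carbons long (hexane).
The principal characteristic group is a ketone (C=O on an internal carbon), named with the suffix -one.
Choose the numbering such that numbering from this end puts the carbonyl group at C-3 rather than C-4.
This places the carbonyl at C-3; an iodo group at C-4.
Assembling the pieces gives 4-iodohexan-3-one.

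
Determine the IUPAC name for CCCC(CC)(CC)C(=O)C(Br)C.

The longest carbon chain that includes the carbonyl has 7 carbons, so the parent hydride is heptane.
The highest-priority functional group is a ketone (C=O on an internal carbon), so the name ends in -one.
Number the chain so that numbering from this end puts the carbonyl group at C-3 rather than C-5.
This places the carbonyl at C-3; a bromo group at C-2; two ethyl groups at C-4.
Substituent prefixes are cited in alphabetical order (multiplying prefixes like di-/tri- are ignored for ordering).
The name is 2-bromo-4,4-diethylheptan-3-one.

2-bromo-4,4-diethylheptan-3-one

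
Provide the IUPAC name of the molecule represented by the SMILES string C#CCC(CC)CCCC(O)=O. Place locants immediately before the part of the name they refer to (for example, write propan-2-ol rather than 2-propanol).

The longest carbon chain that includes the –COOH group and the multiple bond has 8 carbons, so the parent hydride is octane.
The principal characteristic group is a carboxylic acid (terminal –COOH), named with the suffix -oic acid.
A C≡C triple bond in the chain gives the infix -yne-.
The numbering direction is chosen so that the carboxylic acid carbon is C-1 by definition.
This places the triple bond between C-7 and C-8; an ethyl group at C-5.
The name is 5-ethyloct-7-ynoic acid.

5-ethyloct-7-ynoic acid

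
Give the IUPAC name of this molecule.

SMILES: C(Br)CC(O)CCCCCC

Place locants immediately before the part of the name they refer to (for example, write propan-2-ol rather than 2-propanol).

1-bromononan-3-ol

Counting along the main chain through the –OH group gives 9 carbons: the parent is nonane.
The principal characteristic group is an alcohol (–OH), named with the suffix -ol.
The numbering direction is chosen so that numbering from this end puts the hydroxyl group at C-3 rather than C-7.
That gives the hydroxyl at C-3; a bromo group at C-1.
Putting it together: 1-bromononan-3-ol.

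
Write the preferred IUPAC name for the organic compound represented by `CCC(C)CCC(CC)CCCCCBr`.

1-bromo-6-ethyl-9-methylundecane

The longest carbon chain is 11 atoms: the parent is undecane.
Choose the numbering such that the substituent locant set {1,6,9} is lower than {3,6,11} at the first point of difference.
With this numbering: a bromo group at C-1; an ethyl group at C-6; a methyl group at C-9.
Substituent prefixes are cited in alphabetical order (multiplying prefixes like di-/tri- are ignored for ordering).
The name is 1-bromo-6-ethyl-9-methylundecane.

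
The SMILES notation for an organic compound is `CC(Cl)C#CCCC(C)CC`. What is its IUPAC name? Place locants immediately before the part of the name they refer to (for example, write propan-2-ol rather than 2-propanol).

The longest chain bearing the multiple bond is 9 carbons long (nonane).
A C≡C triple bond in the chain gives the infix -yne-.
The numbering direction is chosen so that numbering from this end puts the triple bond at C-3 rather than C-6.
With this numbering: the triple bond between C-3 and C-4; a chloro group at C-2; a methyl group at C-7.
Substituent prefixes are cited in alphabetical order (multiplying prefixes like di-/tri- are ignored for ordering).
Assembling the pieces gives 2-chloro-7-methylnon-3-yne.

2-chloro-7-methylnon-3-yne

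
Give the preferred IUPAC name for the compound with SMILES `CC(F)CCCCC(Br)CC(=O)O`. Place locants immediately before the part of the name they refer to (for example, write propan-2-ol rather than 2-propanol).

3-bromo-8-fluorononanoic acid

Counting along the main chain through the –COOH group gives 9 carbons: the parent is nonane.
The highest-priority functional group is a carboxylic acid (terminal –COOH), so the name ends in -oic acid.
The numbering direction is chosen so that the carboxylic acid carbon is C-1 by definition.
This places a bromo group at C-3; a fluoro group at C-8.
Prefixes are listed alphabetically: bromo, fluoro.
Assembling the pieces gives 3-bromo-8-fluorononanoic acid.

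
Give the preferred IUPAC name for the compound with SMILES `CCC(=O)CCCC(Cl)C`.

The longest chain bearing the carbonyl is 8 carbons long (octane).
A ketone (C=O on an internal carbon) is the principal characteristic group, giving the suffix -one.
Number the chain so that numbering from this end puts the carbonyl group at C-3 rather than C-6.
This places the carbonyl at C-3; a chloro group at C-7.
Putting it together: 7-chlorooctan-3-one.

7-chlorooctan-3-one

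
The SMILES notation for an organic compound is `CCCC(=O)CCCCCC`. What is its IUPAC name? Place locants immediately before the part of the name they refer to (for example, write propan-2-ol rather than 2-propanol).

decan-4-one

The longest carbon chain that includes the carbonyl has 10 carbons, so the parent hydride is decane.
The highest-priority functional group is a ketone (C=O on an internal carbon), so the name ends in -one.
Number the chain so that numbering from this end puts the carbonyl group at C-4 rather than C-7.
That gives the carbonyl at C-4.
The name is decan-4-one.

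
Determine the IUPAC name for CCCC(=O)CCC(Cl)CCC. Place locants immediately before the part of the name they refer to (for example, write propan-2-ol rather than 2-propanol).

Counting along the main chain through the carbonyl gives 10 carbons: the parent is decane.
The principal characteristic group is a ketone (C=O on an internal carbon), named with the suffix -one.
The numbering direction is chosen so that numbering from this end puts the carbonyl group at C-4 rather than C-7.
That gives the carbonyl at C-4; a chloro group at C-7.
Assembling the pieces gives 7-chlorodecan-4-one.

7-chlorodecan-4-one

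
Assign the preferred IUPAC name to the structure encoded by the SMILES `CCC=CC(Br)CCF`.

5-bromo-7-fluorohept-3-ene

The longest carbon chain that includes the multiple bond has 7 carbons, so the parent hydride is heptane.
There is one C=C double bond, indicated by the ending -ene.
The numbering direction is chosen so that numbering from this end puts the double bond at C-3 rather than C-4.
With this numbering: the double bond between C-3 and C-4; a bromo group at C-5; a fluoro group at C-7.
The substituents are ordered alphabetically, ignoring any di-/tri- multipliers.
Putting it together: 5-bromo-7-fluorohept-3-ene.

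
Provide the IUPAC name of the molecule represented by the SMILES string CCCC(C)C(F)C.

The parent chain contains 6 carbons (hexane).
Number the chain so that the substituent locant set {2,3} is lower than {4,5} at the first point of difference.
This places a fluoro group at C-2; a methyl group at C-3.
Prefixes are listed alphabetically: fluoro, methyl.
Assembling the pieces gives 2-fluoro-3-methylhexane.

2-fluoro-3-methylhexane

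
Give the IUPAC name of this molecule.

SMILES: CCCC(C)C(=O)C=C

The longest carbon chain that includes the carbonyl and the multiple bond has 7 carbons, so the parent hydride is heptane.
A ketone (C=O on an internal carbon) is the principal characteristic group, giving the suffix -one.
The chain contains a C=C double bond, so the unsaturation ending is -ene.
Number the chain so that numbering from this end puts the carbonyl group at C-3 rather than C-5.
With this numbering: the carbonyl at C-3; the double bond between C-1 and C-2; a methyl group at C-4.
Assembling the pieces gives 4-methylhept-1-en-3-one.

4-methylhept-1-en-3-one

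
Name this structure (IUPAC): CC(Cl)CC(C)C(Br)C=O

2-bromo-5-chloro-3-methylhexanal

The longest chain bearing the –CHO group is 6 carbons long (hexane).
The principal characteristic group is an aldehyde (terminal –CHO), named with the suffix -al.
The numbering direction is chosen so that the aldehyde carbon is C-1 by definition.
That gives a bromo group at C-2; a chloro group at C-5; a methyl group at C-3.
Prefixes are listed alphabetically: bromo, chloro, methyl.
Assembling the pieces gives 2-bromo-5-chloro-3-methylhexanal.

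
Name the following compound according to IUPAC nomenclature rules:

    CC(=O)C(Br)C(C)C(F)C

Counting along the main chain through the carbonyl gives 6 carbons: the parent is hexane.
The highest-priority functional group is a ketone (C=O on an internal carbon), so the name ends in -one.
Number the chain so that numbering from this end puts the carbonyl group at C-2 rather than C-5.
That gives the carbonyl at C-2; a bromo group at C-3; a fluoro group at C-5; a methyl group at C-4.
Substituent prefixes are cited in alphabetical order (multiplying prefixes like di-/tri- are ignored for ordering).
Putting it together: 3-bromo-5-fluoro-4-methylhexan-2-one.

3-bromo-5-fluoro-4-methylhexan-2-one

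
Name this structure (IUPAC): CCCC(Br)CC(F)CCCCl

6-bromo-1-chloro-4-fluorononane

The longest continuous carbon chain has 9 atoms, so the parent hydride is nonane.
Choose the numbering such that the substituent locant set {1,4,6} is lower than {4,6,9} at the first point of difference.
That gives a bromo group at C-6; a chloro group at C-1; a fluoro group at C-4.
Prefixes are listed alphabetically: bromo, chloro, fluoro.
The name is 6-bromo-1-chloro-4-fluorononane.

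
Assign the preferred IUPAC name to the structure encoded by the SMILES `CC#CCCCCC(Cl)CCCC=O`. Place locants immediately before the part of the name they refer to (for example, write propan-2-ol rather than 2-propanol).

5-chlorododec-10-ynal

Counting along the main chain through the –CHO group and the multiple bond gives 12 carbons: the parent is dodecane.
The highest-priority functional group is an aldehyde (terminal –CHO), so the name ends in -al.
There is one C≡C triple bond, indicated by the ending -yne.
Number the chain so that the aldehyde carbon is C-1 by definition.
This places the triple bond between C-10 and C-11; a chloro group at C-5.
Putting it together: 5-chlorododec-10-ynal.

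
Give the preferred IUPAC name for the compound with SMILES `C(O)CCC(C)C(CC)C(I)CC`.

Counting along the main chain through the –OH group gives 8 carbons: the parent is octane.
The principal characteristic group is an alcohol (–OH), named with the suffix -ol.
The numbering direction is chosen so that numbering from this end puts the hydroxyl group at C-1 rather than C-8.
This places the hydroxyl at C-1; an ethyl group at C-5; an iodo group at C-6; a methyl group at C-4.
The substituents are ordered alphabetically, ignoring any di-/tri- multipliers.
Assembling the pieces gives 5-ethyl-6-iodo-4-methyloctan-1-ol.

5-ethyl-6-iodo-4-methyloctan-1-ol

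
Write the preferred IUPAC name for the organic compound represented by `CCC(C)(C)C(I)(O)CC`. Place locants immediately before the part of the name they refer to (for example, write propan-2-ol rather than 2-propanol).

The longest carbon chain that includes the –OH group has 6 carbons, so the parent hydride is hexane.
The principal characteristic group is an alcohol (–OH), named with the suffix -ol.
Choose the numbering such that numbering from this end puts the hydroxyl group at C-3 rather than C-4.
With this numbering: the hydroxyl at C-3; an iodo group at C-3; two methyl groups at C-4.
The substituents are ordered alphabetically, ignoring any di-/tri- multipliers.
The name is 3-iodo-4,4-dimethylhexan-3-ol.

3-iodo-4,4-dimethylhexan-3-ol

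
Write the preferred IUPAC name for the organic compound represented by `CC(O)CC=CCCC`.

Counting along the main chain through the –OH group and the multiple bond gives 8 carbons: the parent is octane.
The highest-priority functional group is an alcohol (–OH), so the name ends in -ol.
A C=C double bond in the chain gives the infix -ene-.
The numbering direction is chosen so that numbering from this end puts the hydroxyl group at C-2 rather than C-7.
That gives the hydroxyl at C-2; the double bond between C-4 and C-5.
Assembling the pieces gives oct-4-en-2-ol.

oct-4-en-2-ol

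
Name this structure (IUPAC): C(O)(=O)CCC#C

pent-4-ynoic acid

The longest chain bearing the –COOH group and the multiple bond is 5 carbons long (pentane).
A carboxylic acid (terminal –COOH) is the principal characteristic group, giving the suffix -oic acid.
The chain contains a C≡C triple bond, so the unsaturation ending is -yne.
The numbering direction is chosen so that the carboxylic acid carbon is C-1 by definition.
With this numbering: the triple bond between C-4 and C-5.
Putting it together: pent-4-ynoic acid.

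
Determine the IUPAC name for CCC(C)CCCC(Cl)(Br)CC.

3-bromo-3-chloro-7-methylnonane

The longest continuous carbon chain has 9 atoms, so the parent hydride is nonane.
Number the chain so that the substituent locant set {3,3,7} is lower than {3,7,7} at the first point of difference.
With this numbering: a bromo group at C-3; a chloro group at C-3; a methyl group at C-7.
Substituent prefixes are cited in alphabetical order (multiplying prefixes like di-/tri- are ignored for ordering).
Putting it together: 3-bromo-3-chloro-7-methylnonane.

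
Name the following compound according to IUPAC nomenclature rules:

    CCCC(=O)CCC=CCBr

The longest chain bearing the carbonyl and the multiple bond is 9 carbons long (nonane).
The highest-priority functional group is a ketone (C=O on an internal carbon), so the name ends in -one.
A C=C double bond in the chain gives the infix -ene-.
The numbering direction is chosen so that numbering from this end puts the carbonyl group at C-4 rather than C-6.
This places the carbonyl at C-4; the double bond between C-7 and C-8; a bromo group at C-9.
Putting it together: 9-bromonon-7-en-4-one.

9-bromonon-7-en-4-one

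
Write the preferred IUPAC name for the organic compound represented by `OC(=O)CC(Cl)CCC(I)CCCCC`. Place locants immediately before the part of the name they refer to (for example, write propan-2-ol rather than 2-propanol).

3-chloro-6-iodoundecanoic acid

Counting along the main chain through the –COOH group gives 11 carbons: the parent is undecane.
The principal characteristic group is a carboxylic acid (terminal –COOH), named with the suffix -oic acid.
The numbering direction is chosen so that the carboxylic acid carbon is C-1 by definition.
With this numbering: a chloro group at C-3; an iodo group at C-6.
The substituents are ordered alphabetically, ignoring any di-/tri- multipliers.
Putting it together: 3-chloro-6-iodoundecanoic acid.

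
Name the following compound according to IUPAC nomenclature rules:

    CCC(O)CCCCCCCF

10-fluorodecan-3-ol

The longest carbon chain that includes the –OH group has 10 carbons, so the parent hydride is decane.
An alcohol (–OH) is the principal characteristic group, giving the suffix -ol.
Number the chain so that numbering from this end puts the hydroxyl group at C-3 rather than C-8.
This places the hydroxyl at C-3; a fluoro group at C-10.
Assembling the pieces gives 10-fluorodecan-3-ol.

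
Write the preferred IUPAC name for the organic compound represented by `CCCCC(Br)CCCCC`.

5-bromodecane

The longest carbon chain is 10 atoms: the parent is decane.
Choose the numbering such that the substituent locant set {5} is lower than {6} at the first point of difference.
This places a bromo group at C-5.
Assembling the pieces gives 5-bromodecane.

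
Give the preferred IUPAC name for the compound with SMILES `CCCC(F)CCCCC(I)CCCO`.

9-fluoro-4-iodododecan-1-ol

Counting along the main chain through the –OH group gives 12 carbons: the parent is dodecane.
The principal characteristic group is an alcohol (–OH), named with the suffix -ol.
Choose the numbering such that numbering from this end puts the hydroxyl group at C-1 rather than C-12.
With this numbering: the hydroxyl at C-1; a fluoro group at C-9; an iodo group at C-4.
Substituent prefixes are cited in alphabetical order (multiplying prefixes like di-/tri- are ignored for ordering).
The name is 9-fluoro-4-iodododecan-1-ol.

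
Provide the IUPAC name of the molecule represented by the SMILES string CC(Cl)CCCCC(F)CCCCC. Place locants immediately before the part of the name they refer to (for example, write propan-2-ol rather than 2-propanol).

2-chloro-7-fluorododecane

The longest continuous carbon chain has 12 atoms, so the parent hydride is dodecane.
Choose the numbering such that the substituent locant set {2,7} is lower than {6,11} at the first point of difference.
That gives a chloro group at C-2; a fluoro group at C-7.
Substituent prefixes are cited in alphabetical order (multiplying prefixes like di-/tri- are ignored for ordering).
Assembling the pieces gives 2-chloro-7-fluorododecane.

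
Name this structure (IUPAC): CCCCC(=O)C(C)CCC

Counting along the main chain through the carbonyl gives 9 carbons: the parent is nonane.
The highest-priority functional group is a ketone (C=O on an internal carbon), so the name ends in -one.
Choose the numbering such that the substituent locant set {4} is lower than {6} at the first point of difference.
That gives the carbonyl at C-5; a methyl group at C-4.
The name is 4-methylnonan-5-one.

4-methylnonan-5-one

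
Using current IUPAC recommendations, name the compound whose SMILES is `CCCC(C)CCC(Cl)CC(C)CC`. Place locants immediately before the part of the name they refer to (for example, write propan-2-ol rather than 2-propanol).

The longest continuous carbon chain has 11 atoms, so the parent hydride is undecane.
Number the chain so that the substituent locant set {3,5,8} is lower than {4,7,9} at the first point of difference.
That gives a chloro group at C-5; methyl groups at C-3 and C-8.
Prefixes are listed alphabetically: chloro, methyl.
Assembling the pieces gives 5-chloro-3,8-dimethylundecane.

5-chloro-3,8-dimethylundecane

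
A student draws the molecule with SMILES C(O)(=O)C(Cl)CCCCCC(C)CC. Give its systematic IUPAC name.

2-chloro-8-methyldecanoic acid

The longest chain bearing the –COOH group is 10 carbons long (decane).
The highest-priority functional group is a carboxylic acid (terminal –COOH), so the name ends in -oic acid.
The numbering direction is chosen so that the carboxylic acid carbon is C-1 by definition.
With this numbering: a chloro group at C-2; a methyl group at C-8.
The substituents are ordered alphabetically, ignoring any di-/tri- multipliers.
Putting it together: 2-chloro-8-methyldecanoic acid.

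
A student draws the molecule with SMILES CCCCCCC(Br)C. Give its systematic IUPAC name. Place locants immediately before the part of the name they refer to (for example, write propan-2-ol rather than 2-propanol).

2-bromooctane

The longest continuous carbon chain has 8 atoms, so the parent hydride is octane.
Choose the numbering such that the substituent locant set {2} is lower than {7} at the first point of difference.
With this numbering: a bromo group at C-2.
The name is 2-bromooctane.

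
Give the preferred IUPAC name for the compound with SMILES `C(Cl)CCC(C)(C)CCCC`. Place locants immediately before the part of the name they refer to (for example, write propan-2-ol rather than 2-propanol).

1-chloro-4,4-dimethyloctane

The parent chain contains 8 carbons (octane).
Number the chain so that the substituent locant set {1,4,4} is lower than {5,5,8} at the first point of difference.
With this numbering: a chloro group at C-1; two methyl groups at C-4.
Prefixes are listed alphabetically: chloro, methyl.
Putting it together: 1-chloro-4,4-dimethyloctane.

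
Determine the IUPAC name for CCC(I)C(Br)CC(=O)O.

The longest carbon chain that includes the –COOH group has 6 carbons, so the parent hydride is hexane.
The principal characteristic group is a carboxylic acid (terminal –COOH), named with the suffix -oic acid.
The numbering direction is chosen so that the carboxylic acid carbon is C-1 by definition.
With this numbering: a bromo group at C-3; an iodo group at C-4.
Substituent prefixes are cited in alphabetical order (multiplying prefixes like di-/tri- are ignored for ordering).
The name is 3-bromo-4-iodohexanoic acid.

3-bromo-4-iodohexanoic acid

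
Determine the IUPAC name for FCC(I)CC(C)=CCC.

The longest carbon chain that includes the multiple bond has 7 carbons, so the parent hydride is heptane.
A C=C double bond in the chain gives the infix -ene-.
Choose the numbering such that numbering from this end puts the double bond at C-3 rather than C-4.
With this numbering: the double bond between C-3 and C-4; a fluoro group at C-7; an iodo group at C-6; a methyl group at C-4.
Substituent prefixes are cited in alphabetical order (multiplying prefixes like di-/tri- are ignored for ordering).
The name is 7-fluoro-6-iodo-4-methylhept-3-ene.

7-fluoro-6-iodo-4-methylhept-3-ene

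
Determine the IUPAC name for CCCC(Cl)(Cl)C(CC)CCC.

4,4-dichloro-5-ethyloctane

The longest continuous carbon chain has 8 atoms, so the parent hydride is octane.
The numbering direction is chosen so that the substituent locant set {4,4,5} is lower than {4,5,5} at the first point of difference.
With this numbering: two chloro groups at C-4; an ethyl group at C-5.
Prefixes are listed alphabetically: chloro, ethyl.
The name is 4,4-dichloro-5-ethyloctane.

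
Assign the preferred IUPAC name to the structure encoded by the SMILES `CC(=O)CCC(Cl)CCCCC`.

Counting along the main chain through the carbonyl gives 10 carbons: the parent is decane.
The highest-priority functional group is a ketone (C=O on an internal carbon), so the name ends in -one.
The numbering direction is chosen so that numbering from this end puts the carbonyl group at C-2 rather than C-9.
That gives the carbonyl at C-2; a chloro group at C-5.
Assembling the pieces gives 5-chlorodecan-2-one.

5-chlorodecan-2-one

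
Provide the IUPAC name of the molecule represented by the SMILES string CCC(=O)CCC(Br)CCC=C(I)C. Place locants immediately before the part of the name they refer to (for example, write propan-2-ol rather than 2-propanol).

6-bromo-10-iodoundec-9-en-3-one

Counting along the main chain through the carbonyl and the multiple bond gives 11 carbons: the parent is undecane.
The highest-priority functional group is a ketone (C=O on an internal carbon), so the name ends in -one.
The chain contains a C=C double bond, so the unsaturation ending is -ene.
Choose the numbering such that numbering from this end puts the carbonyl group at C-3 rather than C-9.
This places the carbonyl at C-3; the double bond between C-9 and C-10; a bromo group at C-6; an iodo group at C-10.
The substituents are ordered alphabetically, ignoring any di-/tri- multipliers.
Assembling the pieces gives 6-bromo-10-iodoundec-9-en-3-one.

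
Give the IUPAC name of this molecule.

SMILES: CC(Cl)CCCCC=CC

Counting along the main chain through the multiple bond gives 9 carbons: the parent is nonane.
A C=C double bond in the chain gives the infix -ene-.
Number the chain so that numbering from this end puts the double bond at C-2 rather than C-7.
With this numbering: the double bond between C-2 and C-3; a chloro group at C-8.
Assembling the pieces gives 8-chloronon-2-ene.

8-chloronon-2-ene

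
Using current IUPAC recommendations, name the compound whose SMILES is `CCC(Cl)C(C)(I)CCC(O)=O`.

5-chloro-4-iodo-4-methylheptanoic acid

The longest carbon chain that includes the –COOH group has 7 carbons, so the parent hydride is heptane.
The highest-priority functional group is a carboxylic acid (terminal –COOH), so the name ends in -oic acid.
Number the chain so that the carboxylic acid carbon is C-1 by definition.
With this numbering: a chloro group at C-5; an iodo group at C-4; a methyl group at C-4.
The substituents are ordered alphabetically, ignoring any di-/tri- multipliers.
Putting it together: 5-chloro-4-iodo-4-methylheptanoic acid.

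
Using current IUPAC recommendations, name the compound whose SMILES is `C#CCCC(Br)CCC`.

5-bromooct-1-yne

Counting along the main chain through the multiple bond gives 8 carbons: the parent is octane.
There is one C≡C triple bond, indicated by the ending -yne.
The numbering direction is chosen so that numbering from this end puts the triple bond at C-1 rather than C-7.
With this numbering: the triple bond between C-1 and C-2; a bromo group at C-5.
Assembling the pieces gives 5-bromooct-1-yne.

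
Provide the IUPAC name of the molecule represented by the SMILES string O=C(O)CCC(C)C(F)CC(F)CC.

The longest chain bearing the –COOH group is 9 carbons long (nonane).
A carboxylic acid (terminal –COOH) is the principal characteristic group, giving the suffix -oic acid.
The numbering direction is chosen so that the carboxylic acid carbon is C-1 by definition.
This places fluoro groups at C-5 and C-7; a methyl group at C-4.
Prefixes are listed alphabetically: fluoro, methyl.
The name is 5,7-difluoro-4-methylnonanoic acid.

5,7-difluoro-4-methylnonanoic acid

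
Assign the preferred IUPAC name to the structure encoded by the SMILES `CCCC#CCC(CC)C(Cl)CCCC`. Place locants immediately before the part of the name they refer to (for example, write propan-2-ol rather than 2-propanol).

8-chloro-7-ethyldodec-4-yne

Counting along the main chain through the multiple bond gives 12 carbons: the parent is dodecane.
A C≡C triple bond in the chain gives the infix -yne-.
Choose the numbering such that numbering from this end puts the triple bond at C-4 rather than C-8.
This places the triple bond between C-4 and C-5; a chloro group at C-8; an ethyl group at C-7.
Substituent prefixes are cited in alphabetical order (multiplying prefixes like di-/tri- are ignored for ordering).
The name is 8-chloro-7-ethyldodec-4-yne.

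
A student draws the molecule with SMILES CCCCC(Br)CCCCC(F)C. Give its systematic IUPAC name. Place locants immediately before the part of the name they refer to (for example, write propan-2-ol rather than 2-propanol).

7-bromo-2-fluoroundecane

The parent chain contains 11 carbons (undecane).
Choose the numbering such that the substituent locant set {2,7} is lower than {5,10} at the first point of difference.
This places a bromo group at C-7; a fluoro group at C-2.
Prefixes are listed alphabetically: bromo, fluoro.
Assembling the pieces gives 7-bromo-2-fluoroundecane.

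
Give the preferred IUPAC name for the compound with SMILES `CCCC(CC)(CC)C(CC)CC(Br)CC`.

The longest continuous carbon chain has 9 atoms, so the parent hydride is nonane.
Number the chain so that the substituent locant set {3,5,6,6} is lower than {4,4,5,7} at the first point of difference.
This places a bromo group at C-3; ethyl groups at C-5 and C-6 (×2).
Prefixes are listed alphabetically: bromo, ethyl.
Putting it together: 3-bromo-5,6,6-triethylnonane.

3-bromo-5,6,6-triethylnonane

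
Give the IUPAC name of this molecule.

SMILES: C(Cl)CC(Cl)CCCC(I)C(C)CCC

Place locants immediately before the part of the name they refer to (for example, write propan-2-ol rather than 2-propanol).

1,3-dichloro-7-iodo-8-methylundecane

The longest continuous carbon chain has 11 atoms, so the parent hydride is undecane.
Choose the numbering such that the substituent locant set {1,3,7,8} is lower than {4,5,9,11} at the first point of difference.
That gives chloro groups at C-1 and C-3; an iodo group at C-7; a methyl group at C-8.
The substituents are ordered alphabetically, ignoring any di-/tri- multipliers.
Putting it together: 1,3-dichloro-7-iodo-8-methylundecane.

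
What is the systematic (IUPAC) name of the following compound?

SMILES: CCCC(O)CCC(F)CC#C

The longest chain bearing the –OH group and the multiple bond is 10 carbons long (decane).
The principal characteristic group is an alcohol (–OH), named with the suffix -ol.
The chain contains a C≡C triple bond, so the unsaturation ending is -yne.
Choose the numbering such that numbering from this end puts the hydroxyl group at C-4 rather than C-7.
That gives the hydroxyl at C-4; the triple bond between C-9 and C-10; a fluoro group at C-7.
Putting it together: 7-fluorodec-9-yn-4-ol.

7-fluorodec-9-yn-4-ol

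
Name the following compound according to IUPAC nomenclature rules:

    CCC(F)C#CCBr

The longest chain bearing the multiple bond is 6 carbons long (hexane).
A C≡C triple bond in the chain gives the infix -yne-.
Number the chain so that numbering from this end puts the triple bond at C-2 rather than C-4.
That gives the triple bond between C-2 and C-3; a bromo group at C-1; a fluoro group at C-4.
The substituents are ordered alphabetically, ignoring any di-/tri- multipliers.
The name is 1-bromo-4-fluorohex-2-yne.

1-bromo-4-fluorohex-2-yne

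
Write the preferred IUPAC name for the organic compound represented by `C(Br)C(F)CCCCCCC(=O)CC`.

The longest carbon chain that includes the carbonyl has 11 carbons, so the parent hydride is undecane.
A ketone (C=O on an internal carbon) is the principal characteristic group, giving the suffix -one.
The numbering direction is chosen so that numbering from this end puts the carbonyl group at C-3 rather than C-9.
This places the carbonyl at C-3; a bromo group at C-11; a fluoro group at C-10.
Substituent prefixes are cited in alphabetical order (multiplying prefixes like di-/tri- are ignored for ordering).
Assembling the pieces gives 11-bromo-10-fluoroundecan-3-one.

11-bromo-10-fluoroundecan-3-one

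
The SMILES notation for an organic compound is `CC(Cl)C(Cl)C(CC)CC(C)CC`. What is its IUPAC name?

The longest carbon chain is 8 atoms: the parent is octane.
Number the chain so that the substituent locant set {2,3,4,6} is lower than {3,5,6,7} at the first point of difference.
That gives chloro groups at C-2 and C-3; an ethyl group at C-4; a methyl group at C-6.
Prefixes are listed alphabetically: chloro, ethyl, methyl.
Putting it together: 2,3-dichloro-4-ethyl-6-methyloctane.

2,3-dichloro-4-ethyl-6-methyloctane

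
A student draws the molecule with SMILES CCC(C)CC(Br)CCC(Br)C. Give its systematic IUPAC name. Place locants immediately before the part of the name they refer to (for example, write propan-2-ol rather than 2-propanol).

The longest carbon chain is 9 atoms: the parent is nonane.
The numbering direction is chosen so that the substituent locant set {2,5,7} is lower than {3,5,8} at the first point of difference.
That gives bromo groups at C-2 and C-5; a methyl group at C-7.
The substituents are ordered alphabetically, ignoring any di-/tri- multipliers.
Putting it together: 2,5-dibromo-7-methylnonane.

2,5-dibromo-7-methylnonane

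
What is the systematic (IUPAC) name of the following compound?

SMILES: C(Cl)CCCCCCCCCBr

The longest continuous carbon chain has 10 atoms, so the parent hydride is decane.
The numbering direction is chosen so that the locant sets are identical either way, so the alphabetically earlier bromo substituent takes the lower locant (1 rather than 10).
With this numbering: a bromo group at C-1; a chloro group at C-10.
Substituent prefixes are cited in alphabetical order (multiplying prefixes like di-/tri- are ignored for ordering).
Assembling the pieces gives 1-bromo-10-chlorodecane.

1-bromo-10-chlorodecane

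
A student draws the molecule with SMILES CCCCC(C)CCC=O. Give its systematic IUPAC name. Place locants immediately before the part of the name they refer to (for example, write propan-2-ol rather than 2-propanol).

The longest carbon chain that includes the –CHO group has 8 carbons, so the parent hydride is octane.
An aldehyde (terminal –CHO) is the principal characteristic group, giving the suffix -al.
Choose the numbering such that the aldehyde carbon is C-1 by definition.
This places a methyl group at C-4.
The name is 4-methyloctanal.

4-methyloctanal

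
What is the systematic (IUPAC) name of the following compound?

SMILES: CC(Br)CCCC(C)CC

The longest continuous carbon chain has 8 atoms, so the parent hydride is octane.
Choose the numbering such that the substituent locant set {2,6} is lower than {3,7} at the first point of difference.
That gives a bromo group at C-2; a methyl group at C-6.
Substituent prefixes are cited in alphabetical order (multiplying prefixes like di-/tri- are ignored for ordering).
Assembling the pieces gives 2-bromo-6-methyloctane.

2-bromo-6-methyloctane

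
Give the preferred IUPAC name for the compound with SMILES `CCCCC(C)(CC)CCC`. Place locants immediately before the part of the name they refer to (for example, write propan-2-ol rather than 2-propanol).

4-ethyl-4-methyloctane

The parent chain contains 8 carbons (octane).
The numbering direction is chosen so that the substituent locant set {4,4} is lower than {5,5} at the first point of difference.
With this numbering: an ethyl group at C-4; a methyl group at C-4.
Prefixes are listed alphabetically: ethyl, methyl.
Putting it together: 4-ethyl-4-methyloctane.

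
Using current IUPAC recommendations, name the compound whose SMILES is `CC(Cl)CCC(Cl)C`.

2,5-dichlorohexane

The parent chain contains 6 carbons (hexane).
The molecule is symmetric, so either numbering direction gives the same locants.
That gives chloro groups at C-2 and C-5.
The name is 2,5-dichlorohexane.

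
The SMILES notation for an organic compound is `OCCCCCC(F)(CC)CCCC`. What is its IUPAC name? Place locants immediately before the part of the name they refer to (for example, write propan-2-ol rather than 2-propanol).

Counting along the main chain through the –OH group gives 10 carbons: the parent is decane.
The principal characteristic group is an alcohol (–OH), named with the suffix -ol.
Choose the numbering such that numbering from this end puts the hydroxyl group at C-1 rather than C-10.
This places the hydroxyl at C-1; an ethyl group at C-6; a fluoro group at C-6.
Substituent prefixes are cited in alphabetical order (multiplying prefixes like di-/tri- are ignored for ordering).
Putting it together: 6-ethyl-6-fluorodecan-1-ol.

6-ethyl-6-fluorodecan-1-ol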